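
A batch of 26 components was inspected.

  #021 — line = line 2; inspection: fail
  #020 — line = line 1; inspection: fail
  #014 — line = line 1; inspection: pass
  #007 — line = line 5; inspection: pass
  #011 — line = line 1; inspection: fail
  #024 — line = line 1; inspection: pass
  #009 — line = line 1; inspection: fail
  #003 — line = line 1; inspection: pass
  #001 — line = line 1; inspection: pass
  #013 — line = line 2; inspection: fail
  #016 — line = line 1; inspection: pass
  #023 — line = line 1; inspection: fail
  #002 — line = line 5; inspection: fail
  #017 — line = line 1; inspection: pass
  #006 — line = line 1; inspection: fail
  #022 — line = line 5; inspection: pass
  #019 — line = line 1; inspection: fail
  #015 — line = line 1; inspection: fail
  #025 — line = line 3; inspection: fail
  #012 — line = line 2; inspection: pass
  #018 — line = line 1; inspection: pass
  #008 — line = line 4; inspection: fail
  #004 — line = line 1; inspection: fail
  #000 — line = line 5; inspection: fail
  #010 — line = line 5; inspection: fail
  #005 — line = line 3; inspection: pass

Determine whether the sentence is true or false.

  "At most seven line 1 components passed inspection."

The determiner here denotes the relation: |A ∩ B| ≤ 7.
|A| = 15, |A ∩ B| = 7, |A ∖ B| = 8.
|A ∩ B| = 7, so the statement is true.

True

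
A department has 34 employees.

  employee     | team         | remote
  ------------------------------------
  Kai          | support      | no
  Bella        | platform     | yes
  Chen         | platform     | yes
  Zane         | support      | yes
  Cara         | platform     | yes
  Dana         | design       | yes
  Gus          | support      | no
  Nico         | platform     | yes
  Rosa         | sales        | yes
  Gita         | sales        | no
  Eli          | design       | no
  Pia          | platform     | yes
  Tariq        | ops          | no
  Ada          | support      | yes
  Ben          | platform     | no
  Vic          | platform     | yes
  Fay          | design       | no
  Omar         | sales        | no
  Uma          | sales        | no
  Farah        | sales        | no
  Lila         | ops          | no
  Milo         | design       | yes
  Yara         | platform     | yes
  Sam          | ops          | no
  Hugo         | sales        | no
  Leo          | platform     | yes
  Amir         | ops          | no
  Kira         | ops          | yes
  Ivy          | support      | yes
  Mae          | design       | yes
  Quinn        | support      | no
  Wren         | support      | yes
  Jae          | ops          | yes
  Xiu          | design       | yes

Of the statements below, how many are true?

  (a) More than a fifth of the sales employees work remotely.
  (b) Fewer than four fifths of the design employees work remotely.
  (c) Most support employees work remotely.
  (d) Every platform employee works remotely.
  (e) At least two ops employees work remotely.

(a) sales: |A| = 6, |A ∩ B| = 1; needs |A ∩ B| / |A| > 1/5 — false.
(b) design: |A| = 6, |A ∩ B| = 4; needs |A ∩ B| / |A| < 4/5 — true.
(c) support: |A| = 7, |A ∩ B| = 4; needs |A ∩ B| > |A ∖ B| — true.
(d) platform: |A| = 9, |A ∩ B| = 8; needs A ⊆ B, i.e. every element of A is in B (|A ∖ B| = 0) — false.
(e) ops: |A| = 6, |A ∩ B| = 2; needs |A ∩ B| ≥ 2 — true.

3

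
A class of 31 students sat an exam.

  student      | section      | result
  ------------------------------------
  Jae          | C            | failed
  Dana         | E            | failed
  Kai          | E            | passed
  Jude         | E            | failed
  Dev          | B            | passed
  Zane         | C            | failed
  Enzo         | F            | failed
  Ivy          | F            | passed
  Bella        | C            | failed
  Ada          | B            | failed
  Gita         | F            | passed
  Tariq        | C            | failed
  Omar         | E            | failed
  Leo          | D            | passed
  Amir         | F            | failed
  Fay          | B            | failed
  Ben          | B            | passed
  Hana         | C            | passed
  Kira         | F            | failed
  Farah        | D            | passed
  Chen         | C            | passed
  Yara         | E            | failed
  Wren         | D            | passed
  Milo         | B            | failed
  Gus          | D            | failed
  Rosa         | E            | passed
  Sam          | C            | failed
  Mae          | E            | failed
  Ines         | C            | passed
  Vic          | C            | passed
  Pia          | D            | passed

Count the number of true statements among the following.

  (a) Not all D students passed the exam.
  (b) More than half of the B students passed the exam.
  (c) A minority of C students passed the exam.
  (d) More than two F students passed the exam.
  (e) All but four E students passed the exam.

2

(a) D: |A| = 5, |A ∩ B| = 4; needs A ⊄ B (|A ∖ B| ≥ 1) — true.
(b) B: |A| = 5, |A ∩ B| = 2; needs |A ∩ B| > |A ∖ B| — false.
(c) C: |A| = 9, |A ∩ B| = 4; needs |A ∩ B| < |A ∖ B| — true.
(d) F: |A| = 5, |A ∩ B| = 2; needs |A ∩ B| > 2 — false.
(e) E: |A| = 7, |A ∩ B| = 2; needs |A ∖ B| = 4 — false.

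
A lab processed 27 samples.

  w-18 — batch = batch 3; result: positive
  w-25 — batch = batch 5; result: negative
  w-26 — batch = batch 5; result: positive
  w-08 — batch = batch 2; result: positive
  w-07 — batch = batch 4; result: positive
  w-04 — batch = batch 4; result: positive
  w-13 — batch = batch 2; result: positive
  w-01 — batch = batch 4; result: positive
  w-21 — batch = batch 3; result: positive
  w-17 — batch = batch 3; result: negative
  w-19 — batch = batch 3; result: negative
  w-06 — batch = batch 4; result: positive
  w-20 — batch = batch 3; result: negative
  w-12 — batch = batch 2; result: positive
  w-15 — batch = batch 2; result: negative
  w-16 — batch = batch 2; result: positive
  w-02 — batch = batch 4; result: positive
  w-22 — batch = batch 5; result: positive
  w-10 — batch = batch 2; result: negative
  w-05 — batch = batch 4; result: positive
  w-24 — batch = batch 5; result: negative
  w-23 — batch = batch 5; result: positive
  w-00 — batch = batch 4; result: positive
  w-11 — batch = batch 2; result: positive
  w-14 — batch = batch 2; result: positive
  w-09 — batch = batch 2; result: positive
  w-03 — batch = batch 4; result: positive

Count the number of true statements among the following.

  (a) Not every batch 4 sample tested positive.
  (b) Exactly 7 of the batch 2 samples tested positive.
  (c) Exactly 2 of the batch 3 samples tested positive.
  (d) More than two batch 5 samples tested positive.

3

(a) batch 4: |A| = 8, |A ∩ B| = 8; needs A ⊄ B (|A ∖ B| ≥ 1) — false.
(b) batch 2: |A| = 9, |A ∩ B| = 7; needs |A ∩ B| = 7 — true.
(c) batch 3: |A| = 5, |A ∩ B| = 2; needs |A ∩ B| = 2 — true.
(d) batch 5: |A| = 5, |A ∩ B| = 3; needs |A ∩ B| > 2 — true.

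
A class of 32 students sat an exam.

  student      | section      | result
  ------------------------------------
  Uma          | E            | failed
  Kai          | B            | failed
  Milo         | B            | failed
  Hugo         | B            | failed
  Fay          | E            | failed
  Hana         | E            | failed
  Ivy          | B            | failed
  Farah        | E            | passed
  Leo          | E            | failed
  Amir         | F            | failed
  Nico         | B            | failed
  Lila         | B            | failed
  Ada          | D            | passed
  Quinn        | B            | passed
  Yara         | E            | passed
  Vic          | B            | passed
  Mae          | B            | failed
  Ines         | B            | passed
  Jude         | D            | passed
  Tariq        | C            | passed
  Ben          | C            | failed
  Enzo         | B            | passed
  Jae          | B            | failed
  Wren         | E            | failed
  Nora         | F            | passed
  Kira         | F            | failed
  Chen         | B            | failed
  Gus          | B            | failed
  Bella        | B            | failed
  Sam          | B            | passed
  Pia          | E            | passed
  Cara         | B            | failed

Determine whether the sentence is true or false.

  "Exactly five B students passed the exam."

The determiner here denotes the relation: |A ∩ B| = 5.
|A| = 17, |A ∩ B| = 5, |A ∖ B| = 12.
|A ∩ B| = 5, so the statement is true.

True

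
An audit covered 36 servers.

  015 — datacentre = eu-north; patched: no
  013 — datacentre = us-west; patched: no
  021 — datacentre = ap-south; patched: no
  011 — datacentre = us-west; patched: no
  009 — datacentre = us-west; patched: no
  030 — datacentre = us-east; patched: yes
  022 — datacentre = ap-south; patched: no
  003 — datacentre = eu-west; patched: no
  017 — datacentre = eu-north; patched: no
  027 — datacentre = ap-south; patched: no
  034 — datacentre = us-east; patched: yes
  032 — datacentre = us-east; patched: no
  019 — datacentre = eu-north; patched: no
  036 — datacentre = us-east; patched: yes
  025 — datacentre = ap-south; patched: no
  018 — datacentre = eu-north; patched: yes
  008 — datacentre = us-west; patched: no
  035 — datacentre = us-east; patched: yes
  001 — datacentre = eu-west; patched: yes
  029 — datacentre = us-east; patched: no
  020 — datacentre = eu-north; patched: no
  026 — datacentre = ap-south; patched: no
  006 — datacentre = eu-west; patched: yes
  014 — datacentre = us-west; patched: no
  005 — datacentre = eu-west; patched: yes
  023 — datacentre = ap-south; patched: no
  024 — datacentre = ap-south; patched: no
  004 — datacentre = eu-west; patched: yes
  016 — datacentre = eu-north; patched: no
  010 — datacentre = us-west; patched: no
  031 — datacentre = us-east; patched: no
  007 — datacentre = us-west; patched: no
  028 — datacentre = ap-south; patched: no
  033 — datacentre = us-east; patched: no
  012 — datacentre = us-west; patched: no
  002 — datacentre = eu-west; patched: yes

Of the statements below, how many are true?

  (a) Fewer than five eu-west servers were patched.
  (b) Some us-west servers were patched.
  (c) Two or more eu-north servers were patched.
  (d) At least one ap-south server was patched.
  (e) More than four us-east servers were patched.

0

(a) eu-west: |A| = 6, |A ∩ B| = 5; needs |A ∩ B| < 5 — false.
(b) us-west: |A| = 8, |A ∩ B| = 0; needs A ∩ B ≠ ∅ (|A ∩ B| ≥ 1) — false.
(c) eu-north: |A| = 6, |A ∩ B| = 1; needs |A ∩ B| ≥ 2 — false.
(d) ap-south: |A| = 8, |A ∩ B| = 0; needs A ∩ B ≠ ∅ (|A ∩ B| ≥ 1) — false.
(e) us-east: |A| = 8, |A ∩ B| = 4; needs |A ∩ B| > 4 — false.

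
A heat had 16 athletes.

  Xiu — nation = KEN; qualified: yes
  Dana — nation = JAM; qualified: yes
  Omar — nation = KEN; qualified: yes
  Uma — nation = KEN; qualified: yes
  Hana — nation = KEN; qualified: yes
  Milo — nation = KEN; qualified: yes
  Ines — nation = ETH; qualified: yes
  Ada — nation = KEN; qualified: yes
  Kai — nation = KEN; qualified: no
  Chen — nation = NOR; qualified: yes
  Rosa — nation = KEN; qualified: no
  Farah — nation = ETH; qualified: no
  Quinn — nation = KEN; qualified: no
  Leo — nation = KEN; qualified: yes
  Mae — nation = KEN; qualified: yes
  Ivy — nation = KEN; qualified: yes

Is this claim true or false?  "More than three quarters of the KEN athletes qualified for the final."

Truth condition: |A ∩ B| / |A| > 3/4.
A (the restrictor) = {Xiu, Omar, Uma, Hana, Milo, Ada, Kai, Rosa, Quinn, Leo, Mae, Ivy}, |A| = 12.
A ∩ B = {Xiu, Omar, Uma, Hana, Milo, Ada, Leo, Mae, Ivy}, so |A ∩ B| = 9.
A ∖ B = {Kai, Rosa, Quinn}, so |A ∖ B| = 3.
|A ∩ B|/|A| = 9/12, so the statement is false.

False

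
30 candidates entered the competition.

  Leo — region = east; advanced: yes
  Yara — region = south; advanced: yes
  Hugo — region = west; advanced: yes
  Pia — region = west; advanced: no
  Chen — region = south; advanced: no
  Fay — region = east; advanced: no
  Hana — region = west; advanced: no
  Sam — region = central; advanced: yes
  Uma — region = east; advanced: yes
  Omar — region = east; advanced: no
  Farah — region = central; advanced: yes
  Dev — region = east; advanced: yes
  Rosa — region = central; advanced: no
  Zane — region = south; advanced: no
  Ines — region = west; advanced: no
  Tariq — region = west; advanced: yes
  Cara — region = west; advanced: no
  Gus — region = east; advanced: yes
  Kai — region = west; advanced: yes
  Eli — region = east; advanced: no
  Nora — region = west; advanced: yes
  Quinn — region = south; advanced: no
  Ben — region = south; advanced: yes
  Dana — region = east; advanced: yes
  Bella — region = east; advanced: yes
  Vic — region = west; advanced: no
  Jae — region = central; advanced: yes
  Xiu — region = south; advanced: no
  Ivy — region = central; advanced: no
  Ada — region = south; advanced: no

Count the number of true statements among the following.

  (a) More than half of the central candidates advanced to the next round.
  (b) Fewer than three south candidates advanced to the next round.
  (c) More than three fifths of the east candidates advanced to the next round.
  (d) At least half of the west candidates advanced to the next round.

3

(a) central: |A| = 5, |A ∩ B| = 3; needs |A ∩ B| > |A ∖ B| — true.
(b) south: |A| = 7, |A ∩ B| = 2; needs |A ∩ B| < 3 — true.
(c) east: |A| = 9, |A ∩ B| = 6; needs |A ∩ B| / |A| > 3/5 — true.
(d) west: |A| = 9, |A ∩ B| = 4; needs |A ∩ B| ≥ |A ∖ B| — false.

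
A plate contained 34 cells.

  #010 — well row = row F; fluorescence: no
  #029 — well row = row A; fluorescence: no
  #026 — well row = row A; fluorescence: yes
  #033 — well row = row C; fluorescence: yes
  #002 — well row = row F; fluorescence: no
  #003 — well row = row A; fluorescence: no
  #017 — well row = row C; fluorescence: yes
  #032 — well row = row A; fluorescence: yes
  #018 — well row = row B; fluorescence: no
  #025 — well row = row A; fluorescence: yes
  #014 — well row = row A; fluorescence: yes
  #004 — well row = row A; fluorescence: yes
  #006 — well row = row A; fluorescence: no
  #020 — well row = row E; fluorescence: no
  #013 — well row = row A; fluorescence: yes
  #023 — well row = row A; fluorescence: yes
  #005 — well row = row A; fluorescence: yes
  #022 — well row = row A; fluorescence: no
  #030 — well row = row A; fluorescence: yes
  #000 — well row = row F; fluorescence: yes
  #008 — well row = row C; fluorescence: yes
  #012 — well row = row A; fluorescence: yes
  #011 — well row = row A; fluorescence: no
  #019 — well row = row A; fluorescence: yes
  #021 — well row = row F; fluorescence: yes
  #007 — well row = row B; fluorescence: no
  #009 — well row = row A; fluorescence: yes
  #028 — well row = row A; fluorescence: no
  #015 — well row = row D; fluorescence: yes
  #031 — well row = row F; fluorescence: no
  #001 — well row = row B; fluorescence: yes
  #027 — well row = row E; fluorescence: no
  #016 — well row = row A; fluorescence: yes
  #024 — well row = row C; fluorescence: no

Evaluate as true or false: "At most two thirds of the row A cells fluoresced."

False

Truth condition: |A ∩ B| / |A| ≤ 2/3.
|A| = 19, |A ∩ B| = 13, |A ∖ B| = 6.
|A ∩ B|/|A| = 13/19, so the statement is false.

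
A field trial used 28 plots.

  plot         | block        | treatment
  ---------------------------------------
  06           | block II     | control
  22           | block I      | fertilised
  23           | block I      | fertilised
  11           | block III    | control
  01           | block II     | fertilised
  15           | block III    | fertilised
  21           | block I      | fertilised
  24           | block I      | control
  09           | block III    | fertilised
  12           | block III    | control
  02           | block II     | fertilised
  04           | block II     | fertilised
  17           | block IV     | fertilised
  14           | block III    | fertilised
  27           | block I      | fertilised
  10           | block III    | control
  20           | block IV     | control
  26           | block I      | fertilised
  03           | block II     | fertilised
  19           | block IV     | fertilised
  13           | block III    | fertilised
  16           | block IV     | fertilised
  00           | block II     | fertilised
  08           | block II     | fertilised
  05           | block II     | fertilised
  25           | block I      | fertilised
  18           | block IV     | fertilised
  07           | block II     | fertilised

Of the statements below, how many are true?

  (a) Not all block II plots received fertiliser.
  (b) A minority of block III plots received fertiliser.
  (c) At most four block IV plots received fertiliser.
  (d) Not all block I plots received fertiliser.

(a) block II: |A| = 9, |A ∩ B| = 8; needs A ⊄ B (|A ∖ B| ≥ 1) — true.
(b) block III: |A| = 7, |A ∩ B| = 4; needs |A ∩ B| < |A ∖ B| — false.
(c) block IV: |A| = 5, |A ∩ B| = 4; needs |A ∩ B| ≤ 4 — true.
(d) block I: |A| = 7, |A ∩ B| = 6; needs A ⊄ B (|A ∖ B| ≥ 1) — true.

3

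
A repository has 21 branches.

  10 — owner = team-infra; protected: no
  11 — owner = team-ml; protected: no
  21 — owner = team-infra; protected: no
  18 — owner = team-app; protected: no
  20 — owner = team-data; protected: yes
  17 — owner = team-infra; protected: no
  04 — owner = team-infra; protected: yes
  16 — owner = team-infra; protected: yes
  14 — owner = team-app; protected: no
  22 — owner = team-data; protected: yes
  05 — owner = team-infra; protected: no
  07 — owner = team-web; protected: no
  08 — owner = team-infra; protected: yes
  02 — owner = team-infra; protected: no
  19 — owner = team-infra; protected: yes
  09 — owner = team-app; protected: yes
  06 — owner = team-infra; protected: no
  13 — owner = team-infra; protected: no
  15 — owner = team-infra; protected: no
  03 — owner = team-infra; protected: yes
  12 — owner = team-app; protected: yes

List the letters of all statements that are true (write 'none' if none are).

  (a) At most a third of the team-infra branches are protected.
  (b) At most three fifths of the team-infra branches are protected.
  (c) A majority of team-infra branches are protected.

|A| = 13, |A ∩ B| = 5, |A ∖ B| = 8.
(a) |A ∩ B| / |A| ≤ 1/3: fails.
(b) |A ∩ B| / |A| ≤ 3/5: holds.
(c) |A ∩ B| > |A ∖ B|: fails.

(b)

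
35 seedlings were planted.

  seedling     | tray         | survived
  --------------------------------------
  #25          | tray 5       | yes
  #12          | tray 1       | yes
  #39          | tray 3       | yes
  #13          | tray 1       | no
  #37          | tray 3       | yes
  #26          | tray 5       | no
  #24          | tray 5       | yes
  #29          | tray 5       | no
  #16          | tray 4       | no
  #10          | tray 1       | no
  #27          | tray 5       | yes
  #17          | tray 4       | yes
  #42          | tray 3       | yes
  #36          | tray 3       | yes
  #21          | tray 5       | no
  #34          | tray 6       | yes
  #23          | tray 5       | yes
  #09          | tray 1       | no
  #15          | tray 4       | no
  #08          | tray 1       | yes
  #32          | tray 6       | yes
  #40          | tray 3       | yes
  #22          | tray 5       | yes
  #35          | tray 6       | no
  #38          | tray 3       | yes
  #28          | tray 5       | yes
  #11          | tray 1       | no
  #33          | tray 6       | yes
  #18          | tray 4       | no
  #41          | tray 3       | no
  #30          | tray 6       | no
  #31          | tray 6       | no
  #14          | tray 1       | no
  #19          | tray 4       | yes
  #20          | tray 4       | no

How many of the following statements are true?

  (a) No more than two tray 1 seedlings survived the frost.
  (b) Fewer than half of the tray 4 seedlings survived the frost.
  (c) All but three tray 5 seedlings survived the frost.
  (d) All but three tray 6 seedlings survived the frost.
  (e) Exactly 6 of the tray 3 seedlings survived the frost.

5

(a) tray 1: |A| = 7, |A ∩ B| = 2; needs |A ∩ B| ≤ 2 — true.
(b) tray 4: |A| = 6, |A ∩ B| = 2; needs |A ∩ B| < |A ∖ B| — true.
(c) tray 5: |A| = 9, |A ∩ B| = 6; needs |A ∖ B| = 3 — true.
(d) tray 6: |A| = 6, |A ∩ B| = 3; needs |A ∖ B| = 3 — true.
(e) tray 3: |A| = 7, |A ∩ B| = 6; needs |A ∩ B| = 6 — true.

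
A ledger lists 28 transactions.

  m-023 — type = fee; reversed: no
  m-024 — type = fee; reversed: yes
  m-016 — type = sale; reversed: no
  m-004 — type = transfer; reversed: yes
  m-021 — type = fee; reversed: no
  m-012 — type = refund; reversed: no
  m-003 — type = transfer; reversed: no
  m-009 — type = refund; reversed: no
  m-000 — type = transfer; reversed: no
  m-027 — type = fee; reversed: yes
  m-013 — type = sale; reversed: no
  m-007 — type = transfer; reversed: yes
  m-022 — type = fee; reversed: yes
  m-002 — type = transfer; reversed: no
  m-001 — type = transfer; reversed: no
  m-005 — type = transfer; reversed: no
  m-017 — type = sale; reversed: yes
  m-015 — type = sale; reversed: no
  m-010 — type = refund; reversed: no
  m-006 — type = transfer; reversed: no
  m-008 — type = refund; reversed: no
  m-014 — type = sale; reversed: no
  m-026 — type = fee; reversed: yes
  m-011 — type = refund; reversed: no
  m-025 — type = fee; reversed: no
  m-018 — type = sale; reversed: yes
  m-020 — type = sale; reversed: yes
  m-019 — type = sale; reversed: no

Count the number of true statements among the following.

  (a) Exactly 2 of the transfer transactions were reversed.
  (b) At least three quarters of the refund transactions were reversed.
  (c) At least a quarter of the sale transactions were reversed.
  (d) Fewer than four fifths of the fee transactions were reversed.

(a) transfer: |A| = 8, |A ∩ B| = 2; needs |A ∩ B| = 2 — true.
(b) refund: |A| = 5, |A ∩ B| = 0; needs |A ∩ B| / |A| ≥ 3/4 — false.
(c) sale: |A| = 8, |A ∩ B| = 3; needs |A ∩ B| / |A| ≥ 1/4 — true.
(d) fee: |A| = 7, |A ∩ B| = 4; needs |A ∩ B| / |A| < 4/5 — true.

3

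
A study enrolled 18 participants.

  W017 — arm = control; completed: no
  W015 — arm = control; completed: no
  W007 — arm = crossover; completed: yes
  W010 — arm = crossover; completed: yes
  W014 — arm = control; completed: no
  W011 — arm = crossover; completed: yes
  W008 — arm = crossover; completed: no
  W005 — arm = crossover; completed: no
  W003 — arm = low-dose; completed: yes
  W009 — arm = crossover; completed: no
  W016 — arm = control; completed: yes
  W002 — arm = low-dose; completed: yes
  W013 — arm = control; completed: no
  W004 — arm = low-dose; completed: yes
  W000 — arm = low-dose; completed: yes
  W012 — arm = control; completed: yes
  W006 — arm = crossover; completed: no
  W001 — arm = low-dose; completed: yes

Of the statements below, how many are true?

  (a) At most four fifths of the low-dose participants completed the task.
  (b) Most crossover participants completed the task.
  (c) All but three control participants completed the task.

(a) low-dose: |A| = 5, |A ∩ B| = 5; needs |A ∩ B| / |A| ≤ 4/5 — false.
(b) crossover: |A| = 7, |A ∩ B| = 3; needs |A ∩ B| > |A ∖ B| — false.
(c) control: |A| = 6, |A ∩ B| = 2; needs |A ∖ B| = 3 — false.

0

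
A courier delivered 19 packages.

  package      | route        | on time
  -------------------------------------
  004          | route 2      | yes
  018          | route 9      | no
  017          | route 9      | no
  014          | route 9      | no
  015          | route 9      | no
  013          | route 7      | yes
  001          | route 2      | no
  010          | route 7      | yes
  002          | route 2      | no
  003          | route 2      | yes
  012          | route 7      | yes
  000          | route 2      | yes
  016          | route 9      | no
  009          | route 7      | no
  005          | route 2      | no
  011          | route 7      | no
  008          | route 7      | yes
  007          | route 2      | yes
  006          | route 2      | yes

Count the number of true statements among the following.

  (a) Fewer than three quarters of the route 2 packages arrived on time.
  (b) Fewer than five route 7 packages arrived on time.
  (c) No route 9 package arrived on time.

(a) route 2: |A| = 8, |A ∩ B| = 5; needs |A ∩ B| / |A| < 3/4 — true.
(b) route 7: |A| = 6, |A ∩ B| = 4; needs |A ∩ B| < 5 — true.
(c) route 9: |A| = 5, |A ∩ B| = 0; needs A ∩ B = ∅ (|A ∩ B| = 0) — true.

3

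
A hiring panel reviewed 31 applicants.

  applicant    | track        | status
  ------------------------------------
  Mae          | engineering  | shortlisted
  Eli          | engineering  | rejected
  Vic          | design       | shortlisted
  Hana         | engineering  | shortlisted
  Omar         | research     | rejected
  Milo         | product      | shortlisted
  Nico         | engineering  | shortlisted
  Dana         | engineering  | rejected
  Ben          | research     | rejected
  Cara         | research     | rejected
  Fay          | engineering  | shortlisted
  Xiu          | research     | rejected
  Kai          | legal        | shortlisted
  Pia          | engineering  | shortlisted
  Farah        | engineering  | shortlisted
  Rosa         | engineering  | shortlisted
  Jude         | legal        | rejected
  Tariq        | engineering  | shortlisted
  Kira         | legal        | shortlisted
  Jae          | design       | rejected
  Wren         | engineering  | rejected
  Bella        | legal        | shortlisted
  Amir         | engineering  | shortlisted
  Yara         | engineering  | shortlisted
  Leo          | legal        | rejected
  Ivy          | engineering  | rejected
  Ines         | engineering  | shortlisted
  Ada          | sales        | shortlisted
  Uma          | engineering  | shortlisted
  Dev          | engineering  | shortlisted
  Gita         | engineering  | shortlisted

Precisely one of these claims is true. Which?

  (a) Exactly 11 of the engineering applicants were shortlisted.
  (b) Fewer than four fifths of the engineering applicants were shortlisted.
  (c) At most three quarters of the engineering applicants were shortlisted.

|A| = 18, |A ∩ B| = 14, |A ∖ B| = 4.
(a) requires |A ∩ B| = 11: false.
(b) requires |A ∩ B| / |A| < 4/5: true.
(c) requires |A ∩ B| / |A| ≤ 3/4: false.

(b)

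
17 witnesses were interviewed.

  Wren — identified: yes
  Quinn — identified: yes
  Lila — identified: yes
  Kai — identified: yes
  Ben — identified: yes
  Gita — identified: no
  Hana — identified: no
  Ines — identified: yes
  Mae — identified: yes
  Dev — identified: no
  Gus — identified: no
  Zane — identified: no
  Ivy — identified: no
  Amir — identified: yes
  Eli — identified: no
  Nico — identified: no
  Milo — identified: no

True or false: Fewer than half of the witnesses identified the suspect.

The determiner here denotes the relation: |A ∩ B| < |A ∖ B|.
|A| = 17, |A ∩ B| = 8, |A ∖ B| = 9.
8 < 9, so the statement is true.

True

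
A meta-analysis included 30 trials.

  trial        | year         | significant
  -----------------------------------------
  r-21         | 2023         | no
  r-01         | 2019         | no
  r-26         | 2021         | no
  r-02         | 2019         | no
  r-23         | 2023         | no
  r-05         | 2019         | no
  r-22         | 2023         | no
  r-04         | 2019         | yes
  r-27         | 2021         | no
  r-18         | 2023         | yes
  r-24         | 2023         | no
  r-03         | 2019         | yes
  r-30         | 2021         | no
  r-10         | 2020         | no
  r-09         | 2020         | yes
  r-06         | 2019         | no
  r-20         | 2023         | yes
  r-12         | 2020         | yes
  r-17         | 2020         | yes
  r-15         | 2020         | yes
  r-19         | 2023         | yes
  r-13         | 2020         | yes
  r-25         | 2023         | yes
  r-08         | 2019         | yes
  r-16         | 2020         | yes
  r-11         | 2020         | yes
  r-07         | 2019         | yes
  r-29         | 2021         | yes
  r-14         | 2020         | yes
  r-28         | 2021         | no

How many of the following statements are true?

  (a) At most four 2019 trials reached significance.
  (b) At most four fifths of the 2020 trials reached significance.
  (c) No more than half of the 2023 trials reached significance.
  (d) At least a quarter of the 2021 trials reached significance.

(a) 2019: |A| = 8, |A ∩ B| = 4; needs |A ∩ B| ≤ 4 — true.
(b) 2020: |A| = 9, |A ∩ B| = 8; needs |A ∩ B| / |A| ≤ 4/5 — false.
(c) 2023: |A| = 8, |A ∩ B| = 4; needs |A ∩ B| ≤ |A ∖ B| — true.
(d) 2021: |A| = 5, |A ∩ B| = 1; needs |A ∩ B| / |A| ≥ 1/4 — false.

2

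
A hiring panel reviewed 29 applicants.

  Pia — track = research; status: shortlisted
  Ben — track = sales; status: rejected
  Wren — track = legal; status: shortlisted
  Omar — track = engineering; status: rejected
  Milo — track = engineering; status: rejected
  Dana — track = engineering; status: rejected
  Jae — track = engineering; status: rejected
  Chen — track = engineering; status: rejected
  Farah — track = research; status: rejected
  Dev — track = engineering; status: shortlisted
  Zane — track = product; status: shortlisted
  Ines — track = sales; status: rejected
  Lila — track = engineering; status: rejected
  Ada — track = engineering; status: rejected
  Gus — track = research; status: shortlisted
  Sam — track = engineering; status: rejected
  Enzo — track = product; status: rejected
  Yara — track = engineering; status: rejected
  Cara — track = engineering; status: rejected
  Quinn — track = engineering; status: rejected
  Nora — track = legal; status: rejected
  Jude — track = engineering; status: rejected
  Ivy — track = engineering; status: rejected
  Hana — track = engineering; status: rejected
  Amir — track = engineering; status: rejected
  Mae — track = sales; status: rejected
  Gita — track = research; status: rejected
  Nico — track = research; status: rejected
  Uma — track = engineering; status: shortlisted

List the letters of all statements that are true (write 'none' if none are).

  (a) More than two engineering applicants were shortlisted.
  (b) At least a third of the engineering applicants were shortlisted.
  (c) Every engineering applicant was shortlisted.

|A| = 17, |A ∩ B| = 2, |A ∖ B| = 15.
(a) |A ∩ B| > 2: fails.
(b) |A ∩ B| / |A| ≥ 1/3: fails.
(c) A ⊆ B, i.e. every element of A is in B (|A ∖ B| = 0): fails.

none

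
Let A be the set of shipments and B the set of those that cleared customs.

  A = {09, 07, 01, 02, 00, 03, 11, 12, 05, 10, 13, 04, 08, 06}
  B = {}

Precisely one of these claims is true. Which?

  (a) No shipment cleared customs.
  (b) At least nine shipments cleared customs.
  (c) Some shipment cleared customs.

(a)

|A| = 14, |A ∩ B| = 0, |A ∖ B| = 14.
(a) requires A ∩ B = ∅ (|A ∩ B| = 0): true.
(b) requires |A ∩ B| ≥ 9: false.
(c) requires A ∩ B ≠ ∅ (|A ∩ B| ≥ 1): false.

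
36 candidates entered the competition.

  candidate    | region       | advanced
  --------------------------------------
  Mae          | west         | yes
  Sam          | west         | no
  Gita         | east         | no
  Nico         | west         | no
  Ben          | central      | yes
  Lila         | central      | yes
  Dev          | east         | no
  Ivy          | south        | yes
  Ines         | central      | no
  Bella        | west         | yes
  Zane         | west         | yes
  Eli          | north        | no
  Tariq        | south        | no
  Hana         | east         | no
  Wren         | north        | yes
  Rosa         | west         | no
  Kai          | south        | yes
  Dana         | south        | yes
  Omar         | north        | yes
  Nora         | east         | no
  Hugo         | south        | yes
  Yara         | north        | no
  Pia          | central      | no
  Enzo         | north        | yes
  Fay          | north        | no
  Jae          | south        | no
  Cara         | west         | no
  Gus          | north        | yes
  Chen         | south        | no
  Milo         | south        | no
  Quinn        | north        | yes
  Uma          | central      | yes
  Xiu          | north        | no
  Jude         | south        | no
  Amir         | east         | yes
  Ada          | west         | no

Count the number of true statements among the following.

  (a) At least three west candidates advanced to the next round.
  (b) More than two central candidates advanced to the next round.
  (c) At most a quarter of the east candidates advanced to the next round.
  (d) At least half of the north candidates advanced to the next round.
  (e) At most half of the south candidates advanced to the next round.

5

(a) west: |A| = 8, |A ∩ B| = 3; needs |A ∩ B| ≥ 3 — true.
(b) central: |A| = 5, |A ∩ B| = 3; needs |A ∩ B| > 2 — true.
(c) east: |A| = 5, |A ∩ B| = 1; needs |A ∩ B| / |A| ≤ 1/4 — true.
(d) north: |A| = 9, |A ∩ B| = 5; needs |A ∩ B| ≥ |A ∖ B| — true.
(e) south: |A| = 9, |A ∩ B| = 4; needs |A ∩ B| ≤ |A ∖ B| — true.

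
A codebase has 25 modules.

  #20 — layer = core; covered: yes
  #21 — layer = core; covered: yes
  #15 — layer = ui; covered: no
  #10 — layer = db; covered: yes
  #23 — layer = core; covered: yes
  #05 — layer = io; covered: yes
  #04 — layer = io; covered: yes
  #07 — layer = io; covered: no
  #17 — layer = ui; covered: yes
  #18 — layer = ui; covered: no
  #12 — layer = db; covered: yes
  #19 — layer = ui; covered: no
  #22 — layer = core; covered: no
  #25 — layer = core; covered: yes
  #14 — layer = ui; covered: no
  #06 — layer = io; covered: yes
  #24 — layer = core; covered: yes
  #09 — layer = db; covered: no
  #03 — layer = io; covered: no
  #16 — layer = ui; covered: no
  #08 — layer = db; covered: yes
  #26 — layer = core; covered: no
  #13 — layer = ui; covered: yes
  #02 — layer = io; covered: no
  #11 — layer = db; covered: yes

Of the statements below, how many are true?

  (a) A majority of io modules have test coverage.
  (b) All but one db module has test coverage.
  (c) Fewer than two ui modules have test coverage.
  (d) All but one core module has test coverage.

1

(a) io: |A| = 6, |A ∩ B| = 3; needs |A ∩ B| > |A ∖ B| — false.
(b) db: |A| = 5, |A ∩ B| = 4; needs |A ∖ B| = 1 — true.
(c) ui: |A| = 7, |A ∩ B| = 2; needs |A ∩ B| < 2 — false.
(d) core: |A| = 7, |A ∩ B| = 5; needs |A ∖ B| = 1 — false.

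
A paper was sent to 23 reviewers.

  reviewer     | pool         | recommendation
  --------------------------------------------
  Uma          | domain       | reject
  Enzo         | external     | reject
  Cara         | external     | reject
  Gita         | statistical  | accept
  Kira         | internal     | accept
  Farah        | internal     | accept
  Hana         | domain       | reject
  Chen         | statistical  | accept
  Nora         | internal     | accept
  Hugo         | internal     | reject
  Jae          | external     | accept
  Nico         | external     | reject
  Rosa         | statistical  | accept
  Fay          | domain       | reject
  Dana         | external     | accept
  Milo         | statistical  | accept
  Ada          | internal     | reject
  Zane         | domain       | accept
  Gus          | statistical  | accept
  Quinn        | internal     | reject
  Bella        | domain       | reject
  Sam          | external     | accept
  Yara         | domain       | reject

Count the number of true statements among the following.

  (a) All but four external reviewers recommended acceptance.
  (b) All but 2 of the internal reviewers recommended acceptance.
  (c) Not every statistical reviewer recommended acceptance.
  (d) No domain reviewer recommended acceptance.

(a) external: |A| = 6, |A ∩ B| = 3; needs |A ∖ B| = 4 — false.
(b) internal: |A| = 6, |A ∩ B| = 3; needs |A ∖ B| = 2 — false.
(c) statistical: |A| = 5, |A ∩ B| = 5; needs A ⊄ B (|A ∖ B| ≥ 1) — false.
(d) domain: |A| = 6, |A ∩ B| = 1; needs A ∩ B = ∅ (|A ∩ B| = 0) — false.

0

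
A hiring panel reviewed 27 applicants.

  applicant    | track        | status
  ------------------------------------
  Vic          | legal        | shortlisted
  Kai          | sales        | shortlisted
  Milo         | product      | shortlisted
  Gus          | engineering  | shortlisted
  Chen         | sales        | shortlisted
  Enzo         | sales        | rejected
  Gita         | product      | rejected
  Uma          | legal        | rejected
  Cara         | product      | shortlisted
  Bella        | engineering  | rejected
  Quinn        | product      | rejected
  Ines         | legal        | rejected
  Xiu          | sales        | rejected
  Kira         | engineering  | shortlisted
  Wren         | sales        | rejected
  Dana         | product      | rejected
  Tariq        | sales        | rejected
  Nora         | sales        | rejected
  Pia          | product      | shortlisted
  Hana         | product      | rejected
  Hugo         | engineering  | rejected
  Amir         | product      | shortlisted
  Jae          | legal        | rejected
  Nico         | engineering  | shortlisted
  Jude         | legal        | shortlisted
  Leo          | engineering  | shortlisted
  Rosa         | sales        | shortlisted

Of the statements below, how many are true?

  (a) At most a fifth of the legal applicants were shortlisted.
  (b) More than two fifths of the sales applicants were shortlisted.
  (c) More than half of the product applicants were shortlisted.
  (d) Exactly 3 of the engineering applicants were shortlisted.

(a) legal: |A| = 5, |A ∩ B| = 2; needs |A ∩ B| / |A| ≤ 1/5 — false.
(b) sales: |A| = 8, |A ∩ B| = 3; needs |A ∩ B| / |A| > 2/5 — false.
(c) product: |A| = 8, |A ∩ B| = 4; needs |A ∩ B| > |A ∖ B| — false.
(d) engineering: |A| = 6, |A ∩ B| = 4; needs |A ∩ B| = 3 — false.

0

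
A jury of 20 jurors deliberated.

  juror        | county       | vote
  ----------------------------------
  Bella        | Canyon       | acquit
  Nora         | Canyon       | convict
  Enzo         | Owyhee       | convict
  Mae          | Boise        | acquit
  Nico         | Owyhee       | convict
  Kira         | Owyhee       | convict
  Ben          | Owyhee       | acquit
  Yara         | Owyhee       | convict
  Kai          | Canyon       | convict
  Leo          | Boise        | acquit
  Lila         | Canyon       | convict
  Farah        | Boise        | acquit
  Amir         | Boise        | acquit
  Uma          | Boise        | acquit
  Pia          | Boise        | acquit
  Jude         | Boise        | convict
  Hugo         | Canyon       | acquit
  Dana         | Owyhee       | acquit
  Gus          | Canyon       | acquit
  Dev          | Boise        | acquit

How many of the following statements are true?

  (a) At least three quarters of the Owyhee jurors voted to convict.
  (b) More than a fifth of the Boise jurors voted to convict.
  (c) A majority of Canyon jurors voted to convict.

0

(a) Owyhee: |A| = 6, |A ∩ B| = 4; needs |A ∩ B| / |A| ≥ 3/4 — false.
(b) Boise: |A| = 8, |A ∩ B| = 1; needs |A ∩ B| / |A| > 1/5 — false.
(c) Canyon: |A| = 6, |A ∩ B| = 3; needs |A ∩ B| > |A ∖ B| — false.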